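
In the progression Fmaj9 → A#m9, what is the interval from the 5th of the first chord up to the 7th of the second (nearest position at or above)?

augmented fifth

Fmaj9 has C as its 5th, and A#m9 has G# as its 7th.
5 letter names make it a fifth; at 8 semitones (a half step wider than perfect) the quality is augmented.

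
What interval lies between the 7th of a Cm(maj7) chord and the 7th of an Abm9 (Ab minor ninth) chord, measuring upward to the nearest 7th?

Cm(maj7) has B as its 7th, and Abm9 (Ab minor ninth) has Gb as its 7th.
From B to Gb: 7 semitones over a sixth = diminished.

diminished 6th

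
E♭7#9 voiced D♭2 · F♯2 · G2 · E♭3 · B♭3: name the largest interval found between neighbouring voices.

Adjacent intervals: D♭2→F♯2 = augmented third; F♯2→G2 = minor second; G2→E♭3 = minor sixth; E♭3→B♭3 = perfect fifth.
The largest is G2 to E♭3, a minor sixth (8 semitones).

minor sixth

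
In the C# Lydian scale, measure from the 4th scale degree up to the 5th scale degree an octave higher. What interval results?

C# lydian: C# D# E# F## G# A# B#.
The 4th scale degree is F## and the degree 5 (up an octave) is G#.
9 letter names make it a ninth; at 13 semitones (a half step narrower than major) the quality is minor.

minor ninth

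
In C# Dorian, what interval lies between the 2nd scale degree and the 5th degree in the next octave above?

The scale runs C# D# E F# G# A# B.
The 2nd scale degree is D# and the scale degree 5 (up an octave) is G#.
Counting 11 letters and 17 half steps from D# gives a perfect eleventh.

P11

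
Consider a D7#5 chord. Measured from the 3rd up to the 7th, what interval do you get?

Spelling the chord: D, F♯, A♯, C.
So we need the interval from F♯ up to C.
From F♯ to C: 6 semitones over a fifth = diminished.

diminished fifth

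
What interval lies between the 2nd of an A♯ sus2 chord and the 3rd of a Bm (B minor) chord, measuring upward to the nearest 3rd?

The 2nd of A♯ sus2 is B♯; the 3rd of Bm (B minor) is D.
From B♯ to D: 2 semitones over a third = diminished.

diminished 3rd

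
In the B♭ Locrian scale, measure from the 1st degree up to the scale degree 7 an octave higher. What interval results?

B♭ locrian: B♭ C♭ D♭ E♭ F♭ G♭ A♭.
The 1st degree is B♭ and the 7th scale degree (up an octave) is A♭.
From B♭ to A♭: 22 semitones over a fourteenth = minor.

minor fourteenth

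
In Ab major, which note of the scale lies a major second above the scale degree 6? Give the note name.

G

The scale is Ab Bb C Db Eb F G.
The scale degree 6 is F; a major second above that is G — scale degree 7.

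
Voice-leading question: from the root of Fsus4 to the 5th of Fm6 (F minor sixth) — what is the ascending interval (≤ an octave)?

The root of Fsus4 is F; the 5th of Fm6 (F minor sixth) is C.
F up to C spans 5 letter names and 7 semitones — a perfect fifth.

P5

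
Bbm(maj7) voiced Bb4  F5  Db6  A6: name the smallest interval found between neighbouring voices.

perfect fifth

Adjacent intervals: Bb4→F5 = perfect fifth; F5→Db6 = minor sixth; Db6→A6 = augmented fifth.
The smallest is Bb4 to F5, a perfect fifth (7 semitones).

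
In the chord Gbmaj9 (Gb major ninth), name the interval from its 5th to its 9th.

perfect 5th

Gbmaj9 (Gb major ninth): Gb-Bb-Db-F-Ab.
The 5th is Db and the 9th is Ab.
Counting 5 letters and 7 half steps from Db gives a perfect fifth.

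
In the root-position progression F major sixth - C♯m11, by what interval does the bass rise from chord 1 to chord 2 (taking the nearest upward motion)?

augmented fifth

The roots are F and C♯.
From F to C♯: 8 semitones over a fifth = augmented.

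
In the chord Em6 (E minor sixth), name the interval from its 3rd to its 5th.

M3

Em6 (E minor sixth) is spelled E-G-B-C#.
That puts G below B.
Counting 3 letters and 4 half steps from G gives a major third.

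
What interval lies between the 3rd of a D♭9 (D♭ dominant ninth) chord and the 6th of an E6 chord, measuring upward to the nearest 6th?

The 3rd of D♭9 (D♭ dominant ninth) is F; the 6th of E6 is C♯.
F up to C♯ is 8 semitones, a half step wider than a perfect fifth, so the interval is augmented.

augmented fifth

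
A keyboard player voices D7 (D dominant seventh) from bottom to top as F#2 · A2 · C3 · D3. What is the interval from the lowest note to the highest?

minor sixth

The outer voices are F#2 and D3.
6 letter names make it a sixth; at 8 semitones (a half step narrower than major) the quality is minor.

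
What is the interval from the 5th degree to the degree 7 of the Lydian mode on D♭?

M3

Spelling the Lydian mode on D♭: D♭ E♭ F G A♭ B♭ C.
5th degree = A♭; scale degree 7 = C.
A♭ up to C spans 3 letter names and 4 semitones — a major third.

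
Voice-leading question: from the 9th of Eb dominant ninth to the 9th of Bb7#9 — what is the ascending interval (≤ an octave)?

augmented fifth

Eb dominant ninth has F as its 9th, and Bb7#9 has C# as its 9th.
F up to C# is 8 semitones, a half step wider than a perfect fifth, so the interval is augmented.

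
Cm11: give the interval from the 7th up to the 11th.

The chord tones of Cm11 are C, Eb, G, Bb, D, F.
That puts Bb below F.
Counting 5 letters and 7 half steps from Bb gives a perfect fifth.

perfect fifth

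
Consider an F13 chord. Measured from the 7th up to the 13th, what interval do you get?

major seventh

F13 (F dominant thirteenth) is spelled F A C Eb G D.
So we need the interval from Eb up to D.
From Eb to D is 11 semitones, exactly the major seventh.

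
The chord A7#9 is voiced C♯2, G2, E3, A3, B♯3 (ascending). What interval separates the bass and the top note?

major fourteenth

The outer voices are C♯2 and B♯3.
C♯ up to B♯ spans 14 letter names and 23 semitones — a major fourteenth.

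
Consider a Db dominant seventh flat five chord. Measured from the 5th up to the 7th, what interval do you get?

major third

Db dominant seventh flat five: Db F Abb Cb.
5th = Abb; 7th = Cb.
From Abb to Cb is 4 semitones, exactly the major third.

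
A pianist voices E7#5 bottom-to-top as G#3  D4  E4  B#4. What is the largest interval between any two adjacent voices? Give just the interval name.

Adjacent intervals: G#3→D4 = diminished fifth; D4→E4 = major second; E4→B#4 = augmented fifth.
The largest is E4 to B#4, an augmented fifth (8 semitones).

augmented 5th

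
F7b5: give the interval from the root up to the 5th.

Spelling the chord: F, A, Cb, Eb.
So we need the interval from F up to Cb.
From F to Cb: 6 semitones over a fifth = diminished.

diminished fifth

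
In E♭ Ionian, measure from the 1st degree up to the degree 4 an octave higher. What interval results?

P11

Spelling E♭ Ionian: E♭ F G A♭ B♭ C D.
1st degree = E♭; 4th scale degree (up an octave) = A♭.
From E♭ to A♭ is 17 semitones, exactly the perfect eleventh.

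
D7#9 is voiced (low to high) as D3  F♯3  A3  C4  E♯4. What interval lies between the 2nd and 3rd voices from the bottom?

Those voices are F♯3 and A3.
From F♯ to A: 3 semitones over a third = minor.

minor third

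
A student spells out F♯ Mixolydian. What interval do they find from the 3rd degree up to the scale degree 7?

diminished fifth

The scale runs F♯ G♯ A♯ B C♯ D♯ E.
So we need the interval from A♯ up to E.
5 letter names make it a fifth; at 6 semitones (a half step narrower than perfect) the quality is diminished.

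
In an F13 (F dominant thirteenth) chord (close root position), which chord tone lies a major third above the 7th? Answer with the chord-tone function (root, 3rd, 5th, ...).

F13: F–A–C–Eb–G–D.
The 7th is Eb. A major third above Eb is G.
G is the chord's 9th.

9th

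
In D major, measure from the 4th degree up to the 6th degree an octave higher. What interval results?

The scale runs D E F# G A B C#.
The 4th degree is G and the scale degree 6 (up an octave) is B.
G up to B spans 10 letter names and 16 semitones — a major tenth.

major 10th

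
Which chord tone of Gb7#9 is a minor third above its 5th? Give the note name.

Gb7#9 (Gb dominant seventh sharp nine): Gb–Bb–Db–Fb–A.
The 5th is Db. A minor third above Db is Fb.
Fb is the chord's 7th.

Fb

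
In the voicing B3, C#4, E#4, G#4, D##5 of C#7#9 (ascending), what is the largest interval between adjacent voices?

Adjacent intervals: B3→C#4 = major second; C#4→E#4 = major third; E#4→G#4 = minor third; G#4→D##5 = augmented fifth.
The largest is G#4 to D##5, an augmented fifth (8 semitones).

augmented 5th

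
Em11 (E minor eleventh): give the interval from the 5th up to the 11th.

Em11: E, G, B, D, F♯, A.
The 5th is B and the 11th is A.
B up to A is 10 semitones, a half step narrower than a major seventh, so the interval is minor.

m7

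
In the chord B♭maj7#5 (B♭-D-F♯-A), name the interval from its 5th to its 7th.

So we need the interval from F♯ up to A.
3 letter names make it a third; at 3 semitones (a half step narrower than major) the quality is minor.

minor third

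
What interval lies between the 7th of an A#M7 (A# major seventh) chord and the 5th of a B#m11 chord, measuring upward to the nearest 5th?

The 7th of A#M7 (A# major seventh) is G##; the 5th of B#m11 is F##.
G## up to F## is 10 semitones, a half step narrower than a major seventh, so the interval is minor.

minor seventh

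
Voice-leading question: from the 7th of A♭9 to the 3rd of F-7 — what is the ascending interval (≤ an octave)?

major second

The 7th of A♭9 is G♭; the 3rd of F-7 is A♭.
Counting 2 letters and 2 half steps from G♭ gives a major second.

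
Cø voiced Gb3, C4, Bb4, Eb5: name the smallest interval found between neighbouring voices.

perfect 4th

Adjacent intervals: Gb3→C4 = augmented fourth; C4→Bb4 = minor seventh; Bb4→Eb5 = perfect fourth.
The smallest is Bb4 to Eb5, a perfect fourth (5 semitones).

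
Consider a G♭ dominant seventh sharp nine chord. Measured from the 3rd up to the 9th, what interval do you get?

G♭ dominant seventh sharp nine: G♭–B♭–D♭–F♭–A.
The 3rd is B♭ and the 9th is A.
B♭ up to A spans 7 letter names and 11 semitones — a major seventh.

major seventh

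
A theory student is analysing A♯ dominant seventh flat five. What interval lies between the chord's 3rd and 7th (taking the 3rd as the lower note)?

A♯7b5 (A♯ dominant seventh flat five): A♯–C𝄪–E–G♯.
So we need the interval from C𝄪 up to G♯.
C𝄪 up to G♯ is 6 semitones, a half step narrower than a perfect fifth, so the interval is diminished.

d5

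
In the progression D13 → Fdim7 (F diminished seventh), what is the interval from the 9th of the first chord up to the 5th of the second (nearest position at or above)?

D13 has E as its 9th, and Fdim7 (F diminished seventh) has C♭ as its 5th.
E up to C♭ is 7 semitones, a whole step narrower than a major sixth, so the interval is diminished.

diminished sixth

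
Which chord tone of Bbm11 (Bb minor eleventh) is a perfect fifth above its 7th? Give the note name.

The chord tones of Bbm11 are Bb–Db–F–Ab–C–Eb.
The 7th is Ab. A perfect fifth above Ab is Eb.
Eb is the chord's 11th.

Eb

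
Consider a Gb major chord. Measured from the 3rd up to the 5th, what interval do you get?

minor third

The chord tones of Gbmaj (Gb major) are Gb, Bb, Db.
That puts Bb below Db.
From Bb to Db: 3 semitones over a third = minor.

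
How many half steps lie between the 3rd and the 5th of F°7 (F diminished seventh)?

F°7 (F diminished seventh) is spelled F Ab Cb Ebb.
Ab to Cb is a minor third: 3 semitones.

3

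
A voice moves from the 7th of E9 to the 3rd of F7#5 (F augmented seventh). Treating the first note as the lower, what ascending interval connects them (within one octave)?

perfect fifth

The 7th of E9 is D; the 3rd of F7#5 (F augmented seventh) is A.
D up to A spans 5 letter names and 7 semitones — a perfect fifth.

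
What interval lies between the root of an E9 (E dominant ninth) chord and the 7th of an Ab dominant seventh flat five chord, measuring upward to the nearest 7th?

The root of E9 (E dominant ninth) is E; the 7th of Ab dominant seventh flat five is Gb.
3 letter names make it a third; at 2 semitones (a whole step narrower than major) the quality is diminished.

diminished third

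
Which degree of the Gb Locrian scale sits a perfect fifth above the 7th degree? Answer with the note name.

The scale is Gb Abb Bbb Cb Dbb Ebb Fb.
The 7th degree is Fb; a perfect fifth above that is Cb — scale degree 4.

Cb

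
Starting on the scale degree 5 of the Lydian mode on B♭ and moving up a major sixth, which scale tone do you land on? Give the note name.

The scale is B♭ C D E F G A.
The scale degree 5 is F; a major sixth above that is D — scale degree 3.

D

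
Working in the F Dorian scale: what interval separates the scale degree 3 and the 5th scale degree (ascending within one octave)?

major third

F dorian: F G Ab Bb C D Eb.
So we need the interval from Ab up to C.
From Ab to C is 4 semitones, exactly the major third.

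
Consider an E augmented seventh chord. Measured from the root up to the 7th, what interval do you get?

The chord tones of Eaug7 are E, G♯, B♯, D.
That puts E below D.
From E to D: 10 semitones over a seventh = minor.

minor seventh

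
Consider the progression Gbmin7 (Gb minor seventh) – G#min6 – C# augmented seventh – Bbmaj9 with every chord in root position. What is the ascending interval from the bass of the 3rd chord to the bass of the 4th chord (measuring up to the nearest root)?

The roots are C# and Bb.
From C# to Bb: 9 semitones over a seventh = diminished.

diminished seventh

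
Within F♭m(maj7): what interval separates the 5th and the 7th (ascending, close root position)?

major 3rd

F♭ minor-major seventh is spelled F♭–A𝄫–C♭–E♭.
That puts C♭ below E♭.
C♭ up to E♭ spans 3 letter names and 4 semitones — a major third.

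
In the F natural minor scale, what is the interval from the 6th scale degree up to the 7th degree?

The scale runs F G Ab Bb C Db Eb.
So we need the interval from Db up to Eb.
Db up to Eb spans 2 letter names and 2 semitones — a major second.

M2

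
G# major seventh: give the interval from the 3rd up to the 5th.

m3

Spelling the chord: G#, B#, D#, F##.
That puts B# below D#.
B# up to D# is 3 semitones, a half step narrower than a major third, so the interval is minor.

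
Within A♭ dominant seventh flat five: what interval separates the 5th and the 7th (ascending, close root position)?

The chord tones of A♭ dominant seventh flat five are A♭–C–E𝄫–G♭.
That puts E𝄫 below G♭.
Counting 3 letters and 4 half steps from E𝄫 gives a major third.

major third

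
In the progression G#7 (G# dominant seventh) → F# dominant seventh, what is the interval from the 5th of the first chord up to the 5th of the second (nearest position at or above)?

minor seventh

G#7 (G# dominant seventh) has D# as its 5th, and F# dominant seventh has C# as its 5th.
7 letter names make it a seventh; at 10 semitones (a half step narrower than major) the quality is minor.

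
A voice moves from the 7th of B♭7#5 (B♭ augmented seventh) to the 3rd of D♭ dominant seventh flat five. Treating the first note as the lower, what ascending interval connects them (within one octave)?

major sixth

The 7th of B♭7#5 (B♭ augmented seventh) is A♭; the 3rd of D♭ dominant seventh flat five is F.
Counting 6 letters and 9 half steps from A♭ gives a major sixth.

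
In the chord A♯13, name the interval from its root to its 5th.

perfect fifth

A♯13: A♯-C𝄪-E♯-G♯-B♯-F𝄪.
Root = A♯; 5th = E♯.
From A♯ to E♯ is 7 semitones, exactly the perfect fifth.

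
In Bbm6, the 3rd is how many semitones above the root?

3

Spelling the chord: Bb Db F G.
Bb to Db is a minor third: 3 semitones.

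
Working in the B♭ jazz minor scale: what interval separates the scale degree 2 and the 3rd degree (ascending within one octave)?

The scale runs B♭ C D♭ E♭ F G A.
The scale degree 2 is C and the 3rd degree is D♭.
2 letter names make it a second; at 1 semitone (a half step narrower than major) the quality is minor.

minor second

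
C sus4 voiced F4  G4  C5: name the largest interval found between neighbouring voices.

Adjacent intervals: F4→G4 = major second; G4→C5 = perfect fourth.
The largest is G4 to C5, a perfect fourth (5 semitones).

perfect fourth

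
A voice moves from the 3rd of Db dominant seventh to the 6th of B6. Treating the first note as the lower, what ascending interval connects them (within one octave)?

Db dominant seventh has F as its 3rd, and B6 has G# as its 6th.
2 letter names make it a second; at 3 semitones (a half step wider than major) the quality is augmented.

augmented 2nd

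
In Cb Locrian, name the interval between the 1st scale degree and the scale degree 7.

minor 7th

Spelling Cb Locrian: Cb Dbb Ebb Fb Gbb Abb Bbb.
The 1st scale degree is Cb and the 7th degree is Bbb.
From Cb to Bbb: 10 semitones over a seventh = minor.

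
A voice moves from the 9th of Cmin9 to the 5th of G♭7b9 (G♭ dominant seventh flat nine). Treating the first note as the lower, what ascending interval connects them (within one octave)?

Cmin9 has D as its 9th, and G♭7b9 (G♭ dominant seventh flat nine) has D♭ as its 5th.
8 letter names make it an octave; at 11 semitones (a half step narrower than perfect) the quality is diminished.

d8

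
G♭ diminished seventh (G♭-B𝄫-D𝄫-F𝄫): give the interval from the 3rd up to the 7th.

diminished fifth

That puts B𝄫 below F𝄫.
5 letter names make it a fifth; at 6 semitones (a half step narrower than perfect) the quality is diminished.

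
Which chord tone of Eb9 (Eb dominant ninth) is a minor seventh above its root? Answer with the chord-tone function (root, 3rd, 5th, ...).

7th

Spelling the chord: Eb–G–Bb–Db–F.
The root is Eb. A minor seventh above Eb is Db.
Db is the chord's 7th.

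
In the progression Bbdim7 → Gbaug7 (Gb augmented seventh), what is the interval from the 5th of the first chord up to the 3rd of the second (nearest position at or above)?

The 5th of Bbdim7 is Fb; the 3rd of Gbaug7 (Gb augmented seventh) is Bb.
Fb up to Bb is 6 semitones, a half step wider than a perfect fourth, so the interval is augmented.

augmented fourth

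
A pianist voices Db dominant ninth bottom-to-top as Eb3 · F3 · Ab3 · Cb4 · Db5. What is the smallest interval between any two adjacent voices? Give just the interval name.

major second

Adjacent intervals: Eb3→F3 = major second; F3→Ab3 = minor third; Ab3→Cb4 = minor third; Cb4→Db5 = major ninth.
The smallest is Eb3 to F3, a major second (2 semitones).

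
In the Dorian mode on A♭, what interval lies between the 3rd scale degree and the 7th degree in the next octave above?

A♭ dorian: A♭ B♭ C♭ D♭ E♭ F G♭.
3rd scale degree = C♭; 7th degree (up an octave) = G♭.
From C♭ to G♭ is 19 semitones, exactly the perfect twelfth.

perfect twelfth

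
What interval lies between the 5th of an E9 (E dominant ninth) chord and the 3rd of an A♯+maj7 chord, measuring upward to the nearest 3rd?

augmented second

E9 (E dominant ninth) has B as its 5th, and A♯+maj7 has C𝄪 as its 3rd.
From B to C𝄪: 3 semitones over a second = augmented.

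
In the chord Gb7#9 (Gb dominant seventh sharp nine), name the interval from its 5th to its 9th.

A5

The chord tones of Gb dominant seventh sharp nine are Gb Bb Db Fb A.
The 5th is Db and the 9th is A.
From Db to A: 8 semitones over a fifth = augmented.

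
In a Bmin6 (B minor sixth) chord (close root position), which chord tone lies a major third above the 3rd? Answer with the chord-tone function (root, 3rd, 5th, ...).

B minor sixth is spelled B–D–F#–G#.
The 3rd is D. A major third above D is F#.
F# is the chord's 5th.

5th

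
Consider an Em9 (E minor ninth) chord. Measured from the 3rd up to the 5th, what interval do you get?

Spelling the chord: E, G, B, D, F♯.
3rd = G; 5th = B.
Counting 3 letters and 4 half steps from G gives a major third.

major third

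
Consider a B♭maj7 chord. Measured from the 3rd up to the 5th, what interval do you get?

minor third

Spelling the chord: B♭ D F A.
The 3rd is D and the 5th is F.
3 letter names make it a third; at 3 semitones (a half step narrower than major) the quality is minor.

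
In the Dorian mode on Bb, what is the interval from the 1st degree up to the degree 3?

minor 3rd

The scale runs Bb C Db Eb F G Ab.
1st degree = Bb; 3rd scale degree = Db.
Bb up to Db is 3 semitones, a half step narrower than a major third, so the interval is minor.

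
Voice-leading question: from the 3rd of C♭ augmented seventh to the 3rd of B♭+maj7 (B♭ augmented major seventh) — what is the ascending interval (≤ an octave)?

The 3rd of C♭ augmented seventh is E♭; the 3rd of B♭+maj7 (B♭ augmented major seventh) is D.
E♭ up to D spans 7 letter names and 11 semitones — a major seventh.

major seventh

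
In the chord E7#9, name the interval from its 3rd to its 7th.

Spelling the chord: E, G♯, B, D, F𝄪.
So we need the interval from G♯ up to D.
5 letter names make it a fifth; at 6 semitones (a half step narrower than perfect) the quality is diminished.

diminished fifth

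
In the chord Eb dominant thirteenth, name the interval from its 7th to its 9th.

Eb dominant thirteenth: Eb–G–Bb–Db–F–C.
So we need the interval from Db up to F.
Counting 3 letters and 4 half steps from Db gives a major third.

major third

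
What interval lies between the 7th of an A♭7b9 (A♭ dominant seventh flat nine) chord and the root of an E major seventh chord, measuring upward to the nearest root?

A♭7b9 (A♭ dominant seventh flat nine) has G♭ as its 7th, and E major seventh has E as its root.
G♭ up to E is 10 semitones, a half step wider than a major sixth, so the interval is augmented.

augmented sixth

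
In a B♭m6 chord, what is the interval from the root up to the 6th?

B♭m6: B♭ D♭ F G.
So we need the interval from B♭ up to G.
From B♭ to G is 9 semitones, exactly the major sixth.

major sixth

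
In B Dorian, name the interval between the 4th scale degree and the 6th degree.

Spelling B Dorian: B C# D E F# G# A.
The 4th scale degree is E and the scale degree 6 is G#.
E up to G# spans 3 letter names and 4 semitones — a major third.

major third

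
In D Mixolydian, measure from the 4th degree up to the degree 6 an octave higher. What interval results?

The scale runs D E F# G A B C.
The 4th degree is G and the 6th scale degree (up an octave) is B.
G up to B spans 10 letter names and 16 semitones — a major tenth.

major tenth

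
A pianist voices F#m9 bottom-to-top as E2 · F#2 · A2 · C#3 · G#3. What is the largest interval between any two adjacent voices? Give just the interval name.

Adjacent intervals: E2→F#2 = major second; F#2→A2 = minor third; A2→C#3 = major third; C#3→G#3 = perfect fifth.
The largest is C#3 to G#3, a perfect fifth (7 semitones).

perfect 5th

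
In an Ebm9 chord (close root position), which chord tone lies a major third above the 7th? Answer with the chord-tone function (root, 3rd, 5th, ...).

9th

Ebmin9 is spelled Eb Gb Bb Db F.
The 7th is Db. A major third above Db is F.
F is the chord's 9th.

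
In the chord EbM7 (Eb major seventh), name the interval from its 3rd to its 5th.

m3

The chord tones of EbM7 are Eb G Bb D.
The 3rd is G and the 5th is Bb.
3 letter names make it a third; at 3 semitones (a half step narrower than major) the quality is minor.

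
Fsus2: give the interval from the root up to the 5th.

Fsus2 (F sus2) is spelled F-G-C.
The root is F and the 5th is C.
From F to C is 7 semitones, exactly the perfect fifth.

P5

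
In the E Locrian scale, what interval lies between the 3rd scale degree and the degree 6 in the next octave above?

P11

The scale runs E F G A B♭ C D.
The 3rd scale degree is G and the degree 6 (up an octave) is C.
Counting 11 letters and 17 half steps from G gives a perfect eleventh.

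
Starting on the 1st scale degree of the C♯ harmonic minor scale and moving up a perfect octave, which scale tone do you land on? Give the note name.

The scale is C♯ D♯ E F♯ G♯ A B♯.
The 1st scale degree is C♯; a perfect octave above that is C♯ — scale degree 1.

C#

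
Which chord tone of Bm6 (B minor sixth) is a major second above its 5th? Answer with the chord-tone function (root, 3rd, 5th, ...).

B minor sixth is spelled B, D, F#, G#.
The 5th is F#. A major second above F# is G#.
G# is the chord's 6th.

6th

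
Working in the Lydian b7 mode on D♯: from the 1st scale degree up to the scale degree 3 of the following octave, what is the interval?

Spelling the Lydian b7 mode on D♯: D♯ E♯ F𝄪 G𝄪 A♯ B♯ C♯.
1st scale degree = D♯; degree 3 (up an octave) = F𝄪.
D♯ up to F𝄪 spans 10 letter names and 16 semitones — a major tenth.

M10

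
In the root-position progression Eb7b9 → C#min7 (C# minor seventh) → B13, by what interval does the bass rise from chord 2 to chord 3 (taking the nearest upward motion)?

The roots are C# and B.
7 letter names make it a seventh; at 10 semitones (a half step narrower than major) the quality is minor.

m7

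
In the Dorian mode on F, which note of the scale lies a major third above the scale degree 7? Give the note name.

The scale is F G Ab Bb C D Eb.
The scale degree 7 is Eb; a major third above that is G — scale degree 2.

G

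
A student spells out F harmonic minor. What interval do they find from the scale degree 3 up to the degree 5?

Spelling F harmonic minor: F G Ab Bb C Db E.
The scale degree 3 is Ab and the scale degree 5 is C.
From Ab to C is 4 semitones, exactly the major third.

major 3rd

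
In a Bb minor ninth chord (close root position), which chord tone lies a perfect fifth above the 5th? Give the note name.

C

Bb minor ninth: Bb–Db–F–Ab–C.
The 5th is F. A perfect fifth above F is C.
C is the chord's 9th.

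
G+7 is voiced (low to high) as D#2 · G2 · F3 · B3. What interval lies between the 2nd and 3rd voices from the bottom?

Those voices are G2 and F3.
7 letter names make it a seventh; at 10 semitones (a half step narrower than major) the quality is minor.

minor seventh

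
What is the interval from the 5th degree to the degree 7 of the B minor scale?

B natural minor: B C♯ D E F♯ G A.
The 5th degree is F♯ and the 7th scale degree is A.
From F♯ to A: 3 semitones over a third = minor.

minor third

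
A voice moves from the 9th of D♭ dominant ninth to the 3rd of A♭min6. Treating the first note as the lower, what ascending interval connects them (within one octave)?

minor sixth

D♭ dominant ninth has E♭ as its 9th, and A♭min6 has C♭ as its 3rd.
E♭ up to C♭ is 8 semitones, a half step narrower than a major sixth, so the interval is minor.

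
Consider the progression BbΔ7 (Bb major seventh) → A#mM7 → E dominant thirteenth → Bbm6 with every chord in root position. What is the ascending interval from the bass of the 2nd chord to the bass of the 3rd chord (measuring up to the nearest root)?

diminished fifth

The roots are A# and E.
A# up to E is 6 semitones, a half step narrower than a perfect fifth, so the interval is diminished.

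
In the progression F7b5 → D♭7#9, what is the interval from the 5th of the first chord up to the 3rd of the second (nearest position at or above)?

The 5th of F7b5 is C♭; the 3rd of D♭7#9 is F.
C♭ up to F is 6 semitones, a half step wider than a perfect fourth, so the interval is augmented.

augmented fourth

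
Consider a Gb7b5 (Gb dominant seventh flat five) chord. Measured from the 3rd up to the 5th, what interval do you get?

d3

Spelling the chord: Gb–Bb–Dbb–Fb.
The 3rd is Bb and the 5th is Dbb.
3 letter names make it a third; at 2 semitones (a whole step narrower than major) the quality is diminished.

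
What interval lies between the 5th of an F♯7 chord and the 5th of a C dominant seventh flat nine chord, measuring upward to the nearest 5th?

F♯7 has C♯ as its 5th, and C dominant seventh flat nine has G as its 5th.
5 letter names make it a fifth; at 6 semitones (a half step narrower than perfect) the quality is diminished.

diminished fifth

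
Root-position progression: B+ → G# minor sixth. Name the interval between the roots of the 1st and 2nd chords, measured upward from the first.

The roots are B and G#.
B up to G# spans 6 letter names and 9 semitones — a major sixth.

major 6th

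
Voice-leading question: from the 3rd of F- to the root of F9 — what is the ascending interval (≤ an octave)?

major 6th

The 3rd of F- is A♭; the root of F9 is F.
Counting 6 letters and 9 half steps from A♭ gives a major sixth.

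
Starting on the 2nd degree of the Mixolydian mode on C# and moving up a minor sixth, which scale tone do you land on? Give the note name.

The scale is C# D# E# F# G# A# B.
The 2nd degree is D#; a minor sixth above that is B — scale degree 7.

B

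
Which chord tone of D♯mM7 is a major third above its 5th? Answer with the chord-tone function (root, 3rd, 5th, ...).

Spelling the chord: D♯–F♯–A♯–C𝄪.
The 5th is A♯. A major third above A♯ is C𝄪.
C𝄪 is the chord's 7th.

7th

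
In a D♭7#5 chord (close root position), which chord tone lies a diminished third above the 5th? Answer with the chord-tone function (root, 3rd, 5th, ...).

7th

D♭aug7 (D♭ augmented seventh) is spelled D♭, F, A, C♭.
The 5th is A. A diminished third above A is C♭.
C♭ is the chord's 7th.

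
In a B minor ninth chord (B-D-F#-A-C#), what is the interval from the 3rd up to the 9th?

major seventh

The 3rd is D and the 9th is C#.
Counting 7 letters and 11 half steps from D gives a major seventh.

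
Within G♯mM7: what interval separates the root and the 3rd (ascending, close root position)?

Spelling the chord: G♯, B, D♯, F𝄪.
The root is G♯ and the 3rd is B.
From G♯ to B: 3 semitones over a third = minor.

minor 3rd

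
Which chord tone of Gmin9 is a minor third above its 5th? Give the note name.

F

Gmin9: G, Bb, D, F, A.
The 5th is D. A minor third above D is F.
F is the chord's 7th.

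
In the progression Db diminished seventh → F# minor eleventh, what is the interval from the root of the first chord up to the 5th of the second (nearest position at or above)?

A7

The root of Db diminished seventh is Db; the 5th of F# minor eleventh is C#.
Db up to C# is 12 semitones, a half step wider than a major seventh, so the interval is augmented.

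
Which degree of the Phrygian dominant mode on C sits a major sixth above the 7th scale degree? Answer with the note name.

The scale is C D♭ E F G A♭ B♭.
The 7th scale degree is B♭; a major sixth above that is G — scale degree 5.

G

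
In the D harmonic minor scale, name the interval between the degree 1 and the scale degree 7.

D harmonic minor: D E F G A B♭ C♯.
Degree 1 = D; degree 7 = C♯.
Counting 7 letters and 11 half steps from D gives a major seventh.

major 7th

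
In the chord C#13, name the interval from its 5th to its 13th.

C# dominant thirteenth: C# E# G# B D# A#.
That puts G# below A#.
Counting 9 letters and 14 half steps from G# gives a major ninth.

major 9th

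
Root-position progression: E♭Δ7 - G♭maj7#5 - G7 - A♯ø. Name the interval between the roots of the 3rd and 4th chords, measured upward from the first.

augmented second

The roots are G and A♯.
2 letter names make it a second; at 3 semitones (a half step wider than major) the quality is augmented.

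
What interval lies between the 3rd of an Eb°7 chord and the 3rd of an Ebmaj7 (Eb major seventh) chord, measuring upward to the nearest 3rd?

The 3rd of Eb°7 is Gb; the 3rd of Ebmaj7 (Eb major seventh) is G.
Gb up to G is 1 semitone, a half step wider than a perfect unison, so the interval is augmented.

augmented unison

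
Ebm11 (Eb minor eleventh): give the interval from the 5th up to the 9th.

Spelling the chord: Eb–Gb–Bb–Db–F–Ab.
5th = Bb; 9th = F.
Bb up to F spans 5 letter names and 7 semitones — a perfect fifth.

perfect fifth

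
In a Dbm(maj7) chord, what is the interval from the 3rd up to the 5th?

major 3rd

Dbm(maj7): Db–Fb–Ab–C.
3rd = Fb; 5th = Ab.
Fb up to Ab spans 3 letter names and 4 semitones — a major third.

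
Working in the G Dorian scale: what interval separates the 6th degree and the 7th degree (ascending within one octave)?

Spelling the G Dorian scale: G A B♭ C D E F.
So we need the interval from E up to F.
E up to F is 1 semitone, a half step narrower than a major second, so the interval is minor.

minor second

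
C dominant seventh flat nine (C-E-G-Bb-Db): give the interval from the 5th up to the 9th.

diminished fifth

5th = G; 9th = Db.
G up to Db is 6 semitones, a half step narrower than a perfect fifth, so the interval is diminished.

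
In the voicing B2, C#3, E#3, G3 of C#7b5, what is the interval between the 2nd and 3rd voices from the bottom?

Those voices are C#3 and E#3.
C# up to E# spans 3 letter names and 4 semitones — a major third.

major third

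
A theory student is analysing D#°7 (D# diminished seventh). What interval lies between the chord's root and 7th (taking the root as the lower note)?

diminished seventh

The chord tones of D#dim7 are D# F# A C.
That puts D# below C.
D# up to C is 9 semitones, a whole step narrower than a major seventh, so the interval is diminished.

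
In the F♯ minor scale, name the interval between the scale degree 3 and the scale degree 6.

F♯ natural minor: F♯ G♯ A B C♯ D E.
That puts A below D.
From A to D is 5 semitones, exactly the perfect fourth.

P4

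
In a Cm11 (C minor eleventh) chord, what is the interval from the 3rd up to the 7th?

perfect 5th

Cm11: C, Eb, G, Bb, D, F.
3rd = Eb; 7th = Bb.
From Eb to Bb is 7 semitones, exactly the perfect fifth.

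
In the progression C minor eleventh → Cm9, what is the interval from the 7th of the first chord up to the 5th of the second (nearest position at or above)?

C minor eleventh has Bb as its 7th, and Cm9 has G as its 5th.
From Bb to G is 9 semitones, exactly the major sixth.

major sixth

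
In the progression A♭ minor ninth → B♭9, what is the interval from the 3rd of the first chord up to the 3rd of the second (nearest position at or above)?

A2

The 3rd of A♭ minor ninth is C♭; the 3rd of B♭9 is D.
2 letter names make it a second; at 3 semitones (a half step wider than major) the quality is augmented.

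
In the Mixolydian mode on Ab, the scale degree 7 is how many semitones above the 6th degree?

1

The scale is Ab Bb C Db Eb F Gb.
F up to Gb is a minor second — 1 semitone.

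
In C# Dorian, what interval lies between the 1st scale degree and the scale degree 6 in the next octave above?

major 13th

C# dorian: C# D# E F# G# A# B.
1st scale degree = C#; 6th scale degree (up an octave) = A#.
From C# to A# is 21 semitones, exactly the major thirteenth.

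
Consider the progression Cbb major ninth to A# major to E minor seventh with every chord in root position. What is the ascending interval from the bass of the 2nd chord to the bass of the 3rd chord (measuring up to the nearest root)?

diminished fifth

The roots are A# and E.
A# up to E is 6 semitones, a half step narrower than a perfect fifth, so the interval is diminished.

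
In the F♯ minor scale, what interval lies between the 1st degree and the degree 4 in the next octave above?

The scale runs F♯ G♯ A B C♯ D E.
That puts F♯ below B.
Counting 11 letters and 17 half steps from F♯ gives a perfect eleventh.

perfect eleventh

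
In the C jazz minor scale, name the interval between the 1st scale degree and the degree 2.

major second

The scale runs C D E♭ F G A B.
That puts C below D.
Counting 2 letters and 2 half steps from C gives a major second.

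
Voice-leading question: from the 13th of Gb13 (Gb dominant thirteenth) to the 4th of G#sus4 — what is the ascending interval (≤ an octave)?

augmented 6th

Gb13 (Gb dominant thirteenth) has Eb as its 13th, and G#sus4 has C# as its 4th.
Eb up to C# is 10 semitones, a half step wider than a major sixth, so the interval is augmented.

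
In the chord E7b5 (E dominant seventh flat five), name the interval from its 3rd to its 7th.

E7b5 (E dominant seventh flat five) is spelled E, G#, Bb, D.
The 3rd is G# and the 7th is D.
G# up to D is 6 semitones, a half step narrower than a perfect fifth, so the interval is diminished.

diminished 5th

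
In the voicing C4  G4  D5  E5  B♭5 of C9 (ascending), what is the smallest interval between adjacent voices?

Adjacent intervals: C4→G4 = perfect fifth; G4→D5 = perfect fifth; D5→E5 = major second; E5→B♭5 = diminished fifth.
The smallest is D5 to E5, a major second (2 semitones).

major second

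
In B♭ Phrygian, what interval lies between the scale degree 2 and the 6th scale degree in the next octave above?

Spelling B♭ Phrygian: B♭ C♭ D♭ E♭ F G♭ A♭.
That puts C♭ below G♭.
Counting 12 letters and 19 half steps from C♭ gives a perfect twelfth.

perfect twelfth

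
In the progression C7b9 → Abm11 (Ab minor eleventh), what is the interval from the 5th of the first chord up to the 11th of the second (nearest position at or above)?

diminished 5th

C7b9 has G as its 5th, and Abm11 (Ab minor eleventh) has Db as its 11th.
5 letter names make it a fifth; at 6 semitones (a half step narrower than perfect) the quality is diminished.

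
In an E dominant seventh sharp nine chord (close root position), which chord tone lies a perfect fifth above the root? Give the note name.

B

E dominant seventh sharp nine is spelled E–G♯–B–D–F𝄪.
The root is E. A perfect fifth above E is B.
B is the chord's 5th.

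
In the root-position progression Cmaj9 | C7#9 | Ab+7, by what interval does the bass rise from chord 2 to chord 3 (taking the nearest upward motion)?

minor sixth

The roots are C and Ab.
C up to Ab is 8 semitones, a half step narrower than a major sixth, so the interval is minor.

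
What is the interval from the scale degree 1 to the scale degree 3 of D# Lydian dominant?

major third

Spelling D# Lydian dominant: D# E# F## G## A# B# C#.
So we need the interval from D# up to F##.
From D# to F## is 4 semitones, exactly the major third.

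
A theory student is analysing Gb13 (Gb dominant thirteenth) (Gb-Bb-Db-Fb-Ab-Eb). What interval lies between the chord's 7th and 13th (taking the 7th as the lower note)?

7th = Fb; 13th = Eb.
Counting 7 letters and 11 half steps from Fb gives a major seventh.

M7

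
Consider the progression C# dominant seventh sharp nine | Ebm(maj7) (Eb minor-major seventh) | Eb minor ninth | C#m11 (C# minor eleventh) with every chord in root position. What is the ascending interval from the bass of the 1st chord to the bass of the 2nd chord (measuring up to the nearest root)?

diminished third

The roots are C# and Eb.
3 letter names make it a third; at 2 semitones (a whole step narrower than major) the quality is diminished.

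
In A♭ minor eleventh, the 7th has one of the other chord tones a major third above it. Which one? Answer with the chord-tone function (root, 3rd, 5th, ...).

A♭m11 is spelled A♭, C♭, E♭, G♭, B♭, D♭.
The 7th is G♭. A major third above G♭ is B♭.
B♭ is the chord's 9th.

9th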